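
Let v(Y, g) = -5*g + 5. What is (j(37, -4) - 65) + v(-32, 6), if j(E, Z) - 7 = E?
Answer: -46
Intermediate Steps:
v(Y, g) = 5 - 5*g
j(E, Z) = 7 + E
(j(37, -4) - 65) + v(-32, 6) = ((7 + 37) - 65) + (5 - 5*6) = (44 - 65) + (5 - 30) = -21 - 25 = -46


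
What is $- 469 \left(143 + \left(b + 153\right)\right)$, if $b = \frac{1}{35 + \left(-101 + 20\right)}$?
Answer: $- \frac{6385435}{46} \approx -1.3881 \cdot 10^{5}$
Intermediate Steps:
$b = - \frac{1}{46}$ ($b = \frac{1}{35 - 81} = \frac{1}{-46} = - \frac{1}{46} \approx -0.021739$)
$- 469 \left(143 + \left(b + 153\right)\right) = - 469 \left(143 + \left(- \frac{1}{46} + 153\right)\right) = - 469 \left(143 + \frac{7037}{46}\right) = \left(-469\right) \frac{13615}{46} = - \frac{6385435}{46}$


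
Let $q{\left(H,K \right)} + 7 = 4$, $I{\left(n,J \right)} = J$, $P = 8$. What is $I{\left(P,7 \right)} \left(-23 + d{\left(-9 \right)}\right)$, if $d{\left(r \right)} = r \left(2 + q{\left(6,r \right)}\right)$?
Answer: $-98$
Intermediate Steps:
$q{\left(H,K \right)} = -3$ ($q{\left(H,K \right)} = -7 + 4 = -3$)
$d{\left(r \right)} = - r$ ($d{\left(r \right)} = r \left(2 - 3\right) = r \left(-1\right) = - r$)
$I{\left(P,7 \right)} \left(-23 + d{\left(-9 \right)}\right) = 7 \left(-23 - -9\right) = 7 \left(-23 + 9\right) = 7 \left(-14\right) = -98$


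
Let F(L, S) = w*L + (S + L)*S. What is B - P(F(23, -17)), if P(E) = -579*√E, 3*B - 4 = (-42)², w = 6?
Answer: 12190/3 ≈ 4063.3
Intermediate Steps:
F(L, S) = 6*L + S*(L + S) (F(L, S) = 6*L + (S + L)*S = 6*L + (L + S)*S = 6*L + S*(L + S))
B = 1768/3 (B = 4/3 + (⅓)*(-42)² = 4/3 + (⅓)*1764 = 4/3 + 588 = 1768/3 ≈ 589.33)
B - P(F(23, -17)) = 1768/3 - (-579)*√((-17)² + 6*23 + 23*(-17)) = 1768/3 - (-579)*√(289 + 138 - 391) = 1768/3 - (-579)*√36 = 1768/3 - (-579)*6 = 1768/3 - 1*(-3474) = 1768/3 + 3474 = 12190/3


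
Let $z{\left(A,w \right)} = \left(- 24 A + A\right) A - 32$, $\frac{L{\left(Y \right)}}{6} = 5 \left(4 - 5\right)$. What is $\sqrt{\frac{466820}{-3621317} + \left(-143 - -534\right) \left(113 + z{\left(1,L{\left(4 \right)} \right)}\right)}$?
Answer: $\frac{3 \sqrt{33044018730642178}}{3621317} \approx 150.59$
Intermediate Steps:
$L{\left(Y \right)} = -30$ ($L{\left(Y \right)} = 6 \cdot 5 \left(4 - 5\right) = 6 \cdot 5 \left(-1\right) = 6 \left(-5\right) = -30$)
$z{\left(A,w \right)} = -32 - 23 A^{2}$ ($z{\left(A,w \right)} = - 23 A A - 32 = - 23 A^{2} - 32 = -32 - 23 A^{2}$)
$\sqrt{\frac{466820}{-3621317} + \left(-143 - -534\right) \left(113 + z{\left(1,L{\left(4 \right)} \right)}\right)} = \sqrt{\frac{466820}{-3621317} + \left(-143 - -534\right) \left(113 - \left(32 + 23 \cdot 1^{2}\right)\right)} = \sqrt{466820 \left(- \frac{1}{3621317}\right) + \left(-143 + 534\right) \left(113 - 55\right)} = \sqrt{- \frac{466820}{3621317} + 391 \left(113 - 55\right)} = \sqrt{- \frac{466820}{3621317} + 391 \cdot 58} = \sqrt{- \frac{466820}{3621317} + 22678} = \sqrt{\frac{82123760106}{3621317}} = \frac{3 \sqrt{33044018730642178}}{3621317}$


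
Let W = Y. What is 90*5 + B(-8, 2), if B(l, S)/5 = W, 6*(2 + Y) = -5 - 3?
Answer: 1300/3 ≈ 433.33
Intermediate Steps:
Y = -10/3 (Y = -2 + (-5 - 3)/6 = -2 + (⅙)*(-8) = -2 - 4/3 = -10/3 ≈ -3.3333)
W = -10/3 ≈ -3.3333
B(l, S) = -50/3 (B(l, S) = 5*(-10/3) = -50/3)
90*5 + B(-8, 2) = 90*5 - 50/3 = 450 - 50/3 = 1300/3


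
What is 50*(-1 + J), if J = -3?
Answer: -200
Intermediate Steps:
50*(-1 + J) = 50*(-1 - 3) = 50*(-4) = -200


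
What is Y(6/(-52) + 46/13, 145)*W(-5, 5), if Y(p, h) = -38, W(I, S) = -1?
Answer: 38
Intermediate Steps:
Y(6/(-52) + 46/13, 145)*W(-5, 5) = -38*(-1) = 38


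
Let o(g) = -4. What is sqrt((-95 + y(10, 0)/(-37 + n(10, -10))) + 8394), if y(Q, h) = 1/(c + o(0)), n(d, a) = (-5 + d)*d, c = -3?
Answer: 6*sqrt(1908998)/91 ≈ 91.099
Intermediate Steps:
n(d, a) = d*(-5 + d)
y(Q, h) = -1/7 (y(Q, h) = 1/(-3 - 4) = 1/(-7) = -1/7)
sqrt((-95 + y(10, 0)/(-37 + n(10, -10))) + 8394) = sqrt((-95 - 1/(7*(-37 + 10*(-5 + 10)))) + 8394) = sqrt((-95 - 1/(7*(-37 + 10*5))) + 8394) = sqrt((-95 - 1/(7*(-37 + 50))) + 8394) = sqrt((-95 - 1/7/13) + 8394) = sqrt((-95 - 1/7*1/13) + 8394) = sqrt((-95 - 1/91) + 8394) = sqrt(-8646/91 + 8394) = sqrt(755208/91) = 6*sqrt(1908998)/91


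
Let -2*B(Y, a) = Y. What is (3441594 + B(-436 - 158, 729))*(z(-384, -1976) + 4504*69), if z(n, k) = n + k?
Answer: 1061534254656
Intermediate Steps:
B(Y, a) = -Y/2
z(n, k) = k + n
(3441594 + B(-436 - 158, 729))*(z(-384, -1976) + 4504*69) = (3441594 - (-436 - 158)/2)*((-1976 - 384) + 4504*69) = (3441594 - ½*(-594))*(-2360 + 310776) = (3441594 + 297)*308416 = 3441891*308416 = 1061534254656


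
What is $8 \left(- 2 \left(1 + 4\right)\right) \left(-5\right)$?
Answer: $400$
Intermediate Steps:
$8 \left(- 2 \left(1 + 4\right)\right) \left(-5\right) = 8 \left(\left(-2\right) 5\right) \left(-5\right) = 8 \left(-10\right) \left(-5\right) = \left(-80\right) \left(-5\right) = 400$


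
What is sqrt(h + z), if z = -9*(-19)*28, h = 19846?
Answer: sqrt(24634) ≈ 156.95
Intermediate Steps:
z = 4788 (z = 171*28 = 4788)
sqrt(h + z) = sqrt(19846 + 4788) = sqrt(24634)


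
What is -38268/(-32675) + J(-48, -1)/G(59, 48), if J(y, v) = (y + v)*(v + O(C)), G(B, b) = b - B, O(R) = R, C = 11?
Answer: 16431698/359425 ≈ 45.717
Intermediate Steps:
J(y, v) = (11 + v)*(v + y) (J(y, v) = (y + v)*(v + 11) = (v + y)*(11 + v) = (11 + v)*(v + y))
-38268/(-32675) + J(-48, -1)/G(59, 48) = -38268/(-32675) + ((-1)**2 + 11*(-1) + 11*(-48) - 1*(-48))/(48 - 1*59) = -38268*(-1/32675) + (1 - 11 - 528 + 48)/(48 - 59) = 38268/32675 - 490/(-11) = 38268/32675 - 490*(-1/11) = 38268/32675 + 490/11 = 16431698/359425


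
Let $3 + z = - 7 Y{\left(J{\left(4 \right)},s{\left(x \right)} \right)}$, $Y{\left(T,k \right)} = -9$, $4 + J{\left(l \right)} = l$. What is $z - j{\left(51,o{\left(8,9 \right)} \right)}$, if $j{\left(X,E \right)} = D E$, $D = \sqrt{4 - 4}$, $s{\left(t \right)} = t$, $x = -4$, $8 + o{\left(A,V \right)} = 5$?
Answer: $60$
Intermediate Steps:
$J{\left(l \right)} = -4 + l$
$o{\left(A,V \right)} = -3$ ($o{\left(A,V \right)} = -8 + 5 = -3$)
$D = 0$ ($D = \sqrt{0} = 0$)
$j{\left(X,E \right)} = 0$ ($j{\left(X,E \right)} = 0 E = 0$)
$z = 60$ ($z = -3 - -63 = -3 + 63 = 60$)
$z - j{\left(51,o{\left(8,9 \right)} \right)} = 60 - 0 = 60 + 0 = 60$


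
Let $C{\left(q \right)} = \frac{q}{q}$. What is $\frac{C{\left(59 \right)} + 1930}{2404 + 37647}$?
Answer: $\frac{1931}{40051} \approx 0.048214$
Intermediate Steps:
$C{\left(q \right)} = 1$
$\frac{C{\left(59 \right)} + 1930}{2404 + 37647} = \frac{1 + 1930}{2404 + 37647} = \frac{1931}{40051}$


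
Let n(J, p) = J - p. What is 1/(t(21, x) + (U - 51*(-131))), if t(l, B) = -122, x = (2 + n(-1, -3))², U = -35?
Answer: 1/6524 ≈ 0.00015328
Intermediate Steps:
x = 16 (x = (2 + (-1 - 1*(-3)))² = (2 + (-1 + 3))² = (2 + 2)² = 4² = 16)
1/(t(21, x) + (U - 51*(-131))) = 1/(-122 + (-35 - 51*(-131))) = 1/(-122 + (-35 + 6681)) = 1/(-122 + 6646) = 1/6524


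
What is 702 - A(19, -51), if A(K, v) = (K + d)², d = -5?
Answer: 506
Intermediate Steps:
A(K, v) = (-5 + K)² (A(K, v) = (K - 5)² = (-5 + K)²)
702 - A(19, -51) = 702 - (-5 + 19)² = 702 - 1*14² = 702 - 1*196 = 702 - 196 = 506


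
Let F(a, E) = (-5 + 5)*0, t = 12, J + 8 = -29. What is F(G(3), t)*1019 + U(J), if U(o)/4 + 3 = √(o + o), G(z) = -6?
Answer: -12 + 4*I*√74 ≈ -12.0 + 34.409*I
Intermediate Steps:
J = -37 (J = -8 - 29 = -37)
F(a, E) = 0 (F(a, E) = 0*0 = 0)
U(o) = -12 + 4*√2*√o (U(o) = -12 + 4*√(o + o) = -12 + 4*√(2*o) = -12 + 4*(√2*√o) = -12 + 4*√2*√o)
F(G(3), t)*1019 + U(J) = 0*1019 + (-12 + 4*√2*√(-37)) = 0 + (-12 + 4*√2*(I*√37)) = 0 + (-12 + 4*I*√74) = -12 + 4*I*√74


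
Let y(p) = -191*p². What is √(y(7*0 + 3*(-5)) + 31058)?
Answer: I*√11917 ≈ 109.17*I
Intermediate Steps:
√(y(7*0 + 3*(-5)) + 31058) = √(-191*(7*0 + 3*(-5))² + 31058) = √(-191*(0 - 15)² + 31058) = √(-191*(-15)² + 31058) = √(-191*225 + 31058) = √(-42975 + 31058) = √(-11917) = I*√11917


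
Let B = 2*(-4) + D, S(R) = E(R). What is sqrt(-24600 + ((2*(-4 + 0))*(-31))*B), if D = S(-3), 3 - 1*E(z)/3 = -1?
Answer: 2*I*sqrt(5902) ≈ 153.65*I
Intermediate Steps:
E(z) = 12 (E(z) = 9 - 3*(-1) = 9 + 3 = 12)
S(R) = 12
D = 12
B = 4 (B = 2*(-4) + 12 = -8 + 12 = 4)
sqrt(-24600 + ((2*(-4 + 0))*(-31))*B) = sqrt(-24600 + ((2*(-4 + 0))*(-31))*4) = sqrt(-24600 + ((2*(-4))*(-31))*4) = sqrt(-24600 - 8*(-31)*4) = sqrt(-24600 + 248*4) = sqrt(-24600 + 992) = sqrt(-23608) = 2*I*sqrt(5902)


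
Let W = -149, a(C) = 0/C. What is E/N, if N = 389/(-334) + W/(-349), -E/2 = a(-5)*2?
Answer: 0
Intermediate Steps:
a(C) = 0
E = 0 (E = -0*2 = -2*0 = 0)
N = -85995/116566 (N = 389/(-334) - 149/(-349) = 389*(-1/334) - 149*(-1/349) = -389/334 + 149/349 = -85995/116566 ≈ -0.73774)
E/N = 0/(-85995/116566) = 0*(-116566/85995) = 0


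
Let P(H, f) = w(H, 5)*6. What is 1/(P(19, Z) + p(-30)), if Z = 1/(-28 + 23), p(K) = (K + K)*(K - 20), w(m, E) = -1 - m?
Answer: 1/2880 ≈ 0.00034722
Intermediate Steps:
p(K) = 2*K*(-20 + K) (p(K) = (2*K)*(-20 + K) = 2*K*(-20 + K))
Z = -⅕ (Z = 1/(-5) = -⅕ ≈ -0.20000)
P(H, f) = -6 - 6*H (P(H, f) = (-1 - H)*6 = -6 - 6*H)
1/(P(19, Z) + p(-30)) = 1/((-6 - 6*19) + 2*(-30)*(-20 - 30)) = 1/((-6 - 114) + 2*(-30)*(-50)) = 1/(-120 + 3000) = 1/2880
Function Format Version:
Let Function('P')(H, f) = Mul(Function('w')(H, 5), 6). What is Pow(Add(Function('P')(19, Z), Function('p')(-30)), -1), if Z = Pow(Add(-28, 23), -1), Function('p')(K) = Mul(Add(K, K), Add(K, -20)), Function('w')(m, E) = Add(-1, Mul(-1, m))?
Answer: Rational(1, 2880) ≈ 0.00034722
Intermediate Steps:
Function('p')(K) = Mul(2, K, Add(-20, K)) (Function('p')(K) = Mul(Mul(2, K), Add(-20, K)) = Mul(2, K, Add(-20, K)))
Z = Rational(-1, 5) (Z = Pow(-5, -1) = Rational(-1, 5) ≈ -0.20000)
Function('P')(H, f) = Add(-6, Mul(-6, H)) (Function('P')(H, f) = Mul(Add(-1, Mul(-1, H)), 6) = Add(-6, Mul(-6, H)))
Pow(Add(Function('P')(19, Z), Function('p')(-30)), -1) = Pow(Add(Add(-6, Mul(-6, 19)), Mul(2, -30, Add(-20, -30))), -1) = Pow(Add(Add(-6, -114), Mul(2, -30, -50)), -1) = Pow(Add(-120, 3000), -1) = Pow(2880, -1) = Rational(1, 2880)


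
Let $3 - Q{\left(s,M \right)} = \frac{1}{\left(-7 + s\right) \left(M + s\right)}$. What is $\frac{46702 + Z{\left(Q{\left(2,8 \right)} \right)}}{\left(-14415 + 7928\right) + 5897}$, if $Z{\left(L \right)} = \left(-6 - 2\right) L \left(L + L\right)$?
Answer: $- \frac{14548773}{184375} \approx -78.909$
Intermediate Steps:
$Q{\left(s,M \right)} = 3 - \frac{1}{\left(-7 + s\right) \left(M + s\right)}$
$Z{\left(L \right)} = - 16 L^{2}$ ($Z{\left(L \right)} = - 8 L 2 L = - 8 \cdot 2 L^{2} = - 16 L^{2}$)
$\frac{46702 + Z{\left(Q{\left(2,8 \right)} \right)}}{\left(-14415 + 7928\right) + 5897} = \frac{46702 - 16 \left(\frac{-1 - 168 - 42 + 3 \cdot 2^{2} + 3 \cdot 8 \cdot 2}{2^{2} - 56 - 14 + 8 \cdot 2}\right)^{2}}{\left(-14415 + 7928\right) + 5897} = \frac{46702 - 16 \left(\frac{-1 - 168 - 42 + 3 \cdot 4 + 48}{4 - 56 - 14 + 16}\right)^{2}}{-6487 + 5897} = \frac{46702 - 16 \left(\frac{-1 - 168 - 42 + 12 + 48}{-50}\right)^{2}}{-590} = \left(46702 - 16 \left(\left(- \frac{1}{50}\right) \left(-151\right)\right)^{2}\right) \left(- \frac{1}{590}\right) = \left(46702 - 16 \left(\frac{151}{50}\right)^{2}\right) \left(- \frac{1}{590}\right) = \left(46702 - \frac{91204}{625}\right) \left(- \frac{1}{590}\right) = \frac{29097546}{625} \left(- \frac{1}{590}\right) = - \frac{14548773}{184375}$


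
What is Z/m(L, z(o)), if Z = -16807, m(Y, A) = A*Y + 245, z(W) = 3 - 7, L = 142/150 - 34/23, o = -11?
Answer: -4141725/60899 ≈ -68.010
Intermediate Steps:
L = -917/1725 (L = 142*(1/150) - 34*1/23 = 71/75 - 34/23 = -917/1725 ≈ -0.53159)
z(W) = -4
m(Y, A) = 245 + A*Y
Z/m(L, z(o)) = -16807/(245 - 4*(-917/1725)) = -16807/(245 + 3668/1725) = -16807/426293/1725 = -16807*1725/426293 = -4141725/60899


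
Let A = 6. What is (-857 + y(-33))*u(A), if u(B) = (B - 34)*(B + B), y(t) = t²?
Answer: -77952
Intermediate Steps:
u(B) = 2*B*(-34 + B) (u(B) = (-34 + B)*(2*B) = 2*B*(-34 + B))
(-857 + y(-33))*u(A) = (-857 + (-33)²)*(2*6*(-34 + 6)) = (-857 + 1089)*(2*6*(-28)) = 232*(-336) = -77952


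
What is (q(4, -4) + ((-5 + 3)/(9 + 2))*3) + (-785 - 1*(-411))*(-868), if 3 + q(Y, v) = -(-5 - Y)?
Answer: 3571012/11 ≈ 3.2464e+5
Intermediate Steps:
q(Y, v) = 2 + Y (q(Y, v) = -3 - (-5 - Y) = -3 + (5 + Y) = 2 + Y)
(q(4, -4) + ((-5 + 3)/(9 + 2))*3) + (-785 - 1*(-411))*(-868) = ((2 + 4) + ((-5 + 3)/(9 + 2))*3) + (-785 - 1*(-411))*(-868) = (6 - 2/11*3) + (-785 + 411)*(-868) = (6 - 2*1/11*3) - 374*(-868) = (6 - 2/11*3) + 324632 = (6 - 6/11) + 324632 = 60/11 + 324632 = 3571012/11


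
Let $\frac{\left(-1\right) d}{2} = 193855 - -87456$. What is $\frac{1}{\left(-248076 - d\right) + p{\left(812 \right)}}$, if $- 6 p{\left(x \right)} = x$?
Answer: $\frac{3}{943232} \approx 3.1806 \cdot 10^{-6}$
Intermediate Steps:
$d = -562622$ ($d = - 2 \left(193855 - -87456\right) = - 2 \left(193855 + 87456\right) = \left(-2\right) 281311 = -562622$)
$p{\left(x \right)} = - \frac{x}{6}$
$\frac{1}{\left(-248076 - d\right) + p{\left(812 \right)}} = \frac{1}{\left(-248076 - -562622\right) - \frac{406}{3}} = \frac{1}{\left(-248076 + 562622\right) - \frac{406}{3}} = \frac{1}{314546 - \frac{406}{3}} = \frac{1}{\frac{943232}{3}} = \frac{3}{943232}$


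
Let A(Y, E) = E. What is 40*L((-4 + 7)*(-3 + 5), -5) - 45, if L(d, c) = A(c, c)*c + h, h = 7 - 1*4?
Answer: 1075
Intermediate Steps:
h = 3 (h = 7 - 4 = 3)
L(d, c) = 3 + c² (L(d, c) = c*c + 3 = c² + 3 = 3 + c²)
40*L((-4 + 7)*(-3 + 5), -5) - 45 = 40*(3 + (-5)²) - 45 = 40*(3 + 25) - 45 = 40*28 - 45 = 1120 - 45 = 1075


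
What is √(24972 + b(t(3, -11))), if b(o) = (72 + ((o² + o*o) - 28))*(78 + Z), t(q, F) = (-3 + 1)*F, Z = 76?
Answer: 2*√45205 ≈ 425.23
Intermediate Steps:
t(q, F) = -2*F
b(o) = 6776 + 308*o² (b(o) = (72 + ((o² + o*o) - 28))*(78 + 76) = (72 + ((o² + o²) - 28))*154 = (72 + (2*o² - 28))*154 = (72 + (-28 + 2*o²))*154 = (44 + 2*o²)*154 = 6776 + 308*o²)
√(24972 + b(t(3, -11))) = √(24972 + (6776 + 308*(-2*(-11))²)) = √(24972 + (6776 + 308*22²)) = √(24972 + (6776 + 308*484)) = √(24972 + (6776 + 149072)) = √(24972 + 155848) = √180820 = 2*√45205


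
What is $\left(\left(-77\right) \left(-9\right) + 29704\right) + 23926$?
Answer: $54323$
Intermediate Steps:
$\left(\left(-77\right) \left(-9\right) + 29704\right) + 23926 = \left(693 + 29704\right) + 23926 = 30397 + 23926 = 54323$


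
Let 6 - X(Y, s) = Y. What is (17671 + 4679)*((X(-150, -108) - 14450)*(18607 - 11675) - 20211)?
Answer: -2215023994650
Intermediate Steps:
X(Y, s) = 6 - Y
(17671 + 4679)*((X(-150, -108) - 14450)*(18607 - 11675) - 20211) = (17671 + 4679)*(((6 - 1*(-150)) - 14450)*(18607 - 11675) - 20211) = 22350*(((6 + 150) - 14450)*6932 - 20211) = 22350*((156 - 14450)*6932 - 20211) = 22350*(-14294*6932 - 20211) = 22350*(-99086008 - 20211) = 22350*(-99106219) = -2215023994650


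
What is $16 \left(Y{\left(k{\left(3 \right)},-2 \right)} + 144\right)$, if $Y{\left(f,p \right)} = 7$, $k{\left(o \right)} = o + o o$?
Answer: $2416$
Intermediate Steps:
$k{\left(o \right)} = o + o^{2}$
$16 \left(Y{\left(k{\left(3 \right)},-2 \right)} + 144\right) = 16 \left(7 + 144\right) = 16 \cdot 151 = 2416$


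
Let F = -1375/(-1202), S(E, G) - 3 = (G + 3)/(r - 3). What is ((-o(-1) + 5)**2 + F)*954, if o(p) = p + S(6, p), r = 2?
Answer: 14989725/601 ≈ 24941.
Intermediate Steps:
S(E, G) = -G (S(E, G) = 3 + (G + 3)/(2 - 3) = 3 + (3 + G)/(-1) = 3 + (3 + G)*(-1) = 3 + (-3 - G) = -G)
F = 1375/1202 (F = -1375*(-1/1202) = 1375/1202 ≈ 1.1439)
o(p) = 0 (o(p) = p - p = 0)
((-o(-1) + 5)**2 + F)*954 = ((-1*0 + 5)**2 + 1375/1202)*954 = ((0 + 5)**2 + 1375/1202)*954 = (5**2 + 1375/1202)*954 = (25 + 1375/1202)*954 = (31425/1202)*954 = 14989725/601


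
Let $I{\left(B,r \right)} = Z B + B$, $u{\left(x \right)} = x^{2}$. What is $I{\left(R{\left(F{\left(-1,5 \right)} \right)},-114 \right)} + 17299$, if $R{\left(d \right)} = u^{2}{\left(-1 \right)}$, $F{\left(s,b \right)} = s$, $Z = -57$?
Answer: $17243$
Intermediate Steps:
$R{\left(d \right)} = 1$ ($R{\left(d \right)} = \left(\left(-1\right)^{2}\right)^{2} = 1^{2} = 1$)
$I{\left(B,r \right)} = - 56 B$ ($I{\left(B,r \right)} = - 57 B + B = - 56 B$)
$I{\left(R{\left(F{\left(-1,5 \right)} \right)},-114 \right)} + 17299 = \left(-56\right) 1 + 17299 = -56 + 17299 = 17243$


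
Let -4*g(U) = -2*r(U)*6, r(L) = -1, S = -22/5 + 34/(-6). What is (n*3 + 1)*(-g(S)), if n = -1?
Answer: -6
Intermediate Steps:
S = -151/15 (S = -22*1/5 + 34*(-1/6) = -22/5 - 17/3 = -151/15 ≈ -10.067)
g(U) = -3 (g(U) = -(-2*(-1))*6/4 = -6/2 = -1/4*12 = -3)
(n*3 + 1)*(-g(S)) = (-1*3 + 1)*(-1*(-3)) = (-3 + 1)*3 = -2*3 = -6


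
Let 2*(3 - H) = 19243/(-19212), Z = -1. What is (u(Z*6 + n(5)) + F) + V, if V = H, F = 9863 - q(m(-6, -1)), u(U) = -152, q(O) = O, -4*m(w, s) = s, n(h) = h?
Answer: 373260373/38424 ≈ 9714.3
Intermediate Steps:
m(w, s) = -s/4
F = 39451/4 (F = 9863 - (-1)*(-1)/4 = 9863 - 1*¼ = 9863 - ¼ = 39451/4 ≈ 9862.8)
H = 134515/38424 (H = 3 - 19243/(2*(-19212)) = 3 - 19243*(-1)/(2*19212) = 3 - ½*(-19243/19212) = 3 + 19243/38424 = 134515/38424 ≈ 3.5008)
V = 134515/38424 ≈ 3.5008
(u(Z*6 + n(5)) + F) + V = (-152 + 39451/4) + 134515/38424 = 38843/4 + 134515/38424 = 373260373/38424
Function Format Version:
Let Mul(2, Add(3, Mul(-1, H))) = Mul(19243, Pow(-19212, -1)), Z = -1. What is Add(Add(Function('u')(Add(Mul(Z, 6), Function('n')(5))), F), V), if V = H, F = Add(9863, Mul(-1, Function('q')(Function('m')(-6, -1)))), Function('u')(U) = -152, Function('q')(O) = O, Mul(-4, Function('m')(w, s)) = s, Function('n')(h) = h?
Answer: Rational(373260373, 38424) ≈ 9714.3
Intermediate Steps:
Function('m')(w, s) = Mul(Rational(-1, 4), s)
F = Rational(39451, 4) (F = Add(9863, Mul(-1, Mul(Rational(-1, 4), -1))) = Add(9863, Mul(-1, Rational(1, 4))) = Add(9863, Rational(-1, 4)) = Rational(39451, 4) ≈ 9862.8)
H = Rational(134515, 38424) (H = Add(3, Mul(Rational(-1, 2), Mul(19243, Pow(-19212, -1)))) = Add(3, Mul(Rational(-1, 2), Mul(19243, Rational(-1, 19212)))) = Add(3, Mul(Rational(-1, 2), Rational(-19243, 19212))) = Add(3, Rational(19243, 38424)) = Rational(134515, 38424) ≈ 3.5008)
V = Rational(134515, 38424) ≈ 3.5008
Add(Add(Function('u')(Add(Mul(Z, 6), Function('n')(5))), F), V) = Add(Add(-152, Rational(39451, 4)), Rational(134515, 38424)) = Add(Rational(38843, 4), Rational(134515, 38424)) = Rational(373260373, 38424)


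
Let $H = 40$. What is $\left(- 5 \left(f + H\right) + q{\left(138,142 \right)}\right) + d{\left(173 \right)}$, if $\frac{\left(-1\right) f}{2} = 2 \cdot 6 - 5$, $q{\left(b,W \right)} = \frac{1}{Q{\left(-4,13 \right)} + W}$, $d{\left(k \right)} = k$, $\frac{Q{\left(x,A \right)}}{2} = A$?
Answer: $\frac{7225}{168} \approx 43.006$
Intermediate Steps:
$Q{\left(x,A \right)} = 2 A$
$q{\left(b,W \right)} = \frac{1}{26 + W}$ ($q{\left(b,W \right)} = \frac{1}{2 \cdot 13 + W} = \frac{1}{26 + W}$)
$f = -14$ ($f = - 2 \left(2 \cdot 6 - 5\right) = - 2 \left(12 - 5\right) = \left(-2\right) 7 = -14$)
$\left(- 5 \left(f + H\right) + q{\left(138,142 \right)}\right) + d{\left(173 \right)} = \left(- 5 \left(-14 + 40\right) + \frac{1}{26 + 142}\right) + 173 = \left(\left(-5\right) 26 + \frac{1}{168}\right) + 173 = \left(-130 + \frac{1}{168}\right) + 173 = - \frac{21839}{168} + 173 = \frac{7225}{168}$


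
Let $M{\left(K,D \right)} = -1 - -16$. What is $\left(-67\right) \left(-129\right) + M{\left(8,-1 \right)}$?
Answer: $8658$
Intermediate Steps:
$M{\left(K,D \right)} = 15$ ($M{\left(K,D \right)} = -1 + 16 = 15$)
$\left(-67\right) \left(-129\right) + M{\left(8,-1 \right)} = \left(-67\right) \left(-129\right) + 15 = 8643 + 15 = 8658$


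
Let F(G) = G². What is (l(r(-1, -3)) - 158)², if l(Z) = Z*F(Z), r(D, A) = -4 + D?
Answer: 80089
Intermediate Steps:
l(Z) = Z³ (l(Z) = Z*Z² = Z³)
(l(r(-1, -3)) - 158)² = ((-4 - 1)³ - 158)² = ((-5)³ - 158)² = (-125 - 158)² = (-283)² = 80089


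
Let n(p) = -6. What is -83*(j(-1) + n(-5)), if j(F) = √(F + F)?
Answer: 498 - 83*I*√2 ≈ 498.0 - 117.38*I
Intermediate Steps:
j(F) = √2*√F (j(F) = √(2*F) = √2*√F)
-83*(j(-1) + n(-5)) = -83*(√2*√(-1) - 6) = -83*(√2*I - 6) = -83*(I*√2 - 6) = -83*(-6 + I*√2) = 498 - 83*I*√2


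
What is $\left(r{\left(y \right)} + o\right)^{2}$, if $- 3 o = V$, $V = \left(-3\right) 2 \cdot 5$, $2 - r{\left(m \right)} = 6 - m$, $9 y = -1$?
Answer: $\frac{2809}{81} \approx 34.679$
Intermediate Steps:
$y = - \frac{1}{9}$ ($y = \frac{1}{9} \left(-1\right) = - \frac{1}{9} \approx -0.11111$)
$r{\left(m \right)} = -4 + m$ ($r{\left(m \right)} = 2 - \left(6 - m\right) = 2 + \left(-6 + m\right) = -4 + m$)
$V = -30$ ($V = \left(-6\right) 5 = -30$)
$o = 10$ ($o = \left(- \frac{1}{3}\right) \left(-30\right) = 10$)
$\left(r{\left(y \right)} + o\right)^{2} = \left(\left(-4 - \frac{1}{9}\right) + 10\right)^{2} = \left(- \frac{37}{9} + 10\right)^{2} = \left(\frac{53}{9}\right)^{2} = \frac{2809}{81}$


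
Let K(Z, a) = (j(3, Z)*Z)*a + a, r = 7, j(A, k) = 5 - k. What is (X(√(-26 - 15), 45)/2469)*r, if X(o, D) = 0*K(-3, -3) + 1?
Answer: 7/2469 ≈ 0.0028352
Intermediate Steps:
K(Z, a) = a + Z*a*(5 - Z) (K(Z, a) = ((5 - Z)*Z)*a + a = (Z*(5 - Z))*a + a = Z*a*(5 - Z) + a = a + Z*a*(5 - Z))
X(o, D) = 1 (X(o, D) = 0*(-1*(-3)*(-1 - 3*(-5 - 3))) + 1 = 0*(-1*(-3)*(-1 - 3*(-8))) + 1 = 0*(-1*(-3)*(-1 + 24)) + 1 = 0*(-1*(-3)*23) + 1 = 0*69 + 1 = 0 + 1 = 1)
(X(√(-26 - 15), 45)/2469)*r = (1/2469)*7 = 7/2469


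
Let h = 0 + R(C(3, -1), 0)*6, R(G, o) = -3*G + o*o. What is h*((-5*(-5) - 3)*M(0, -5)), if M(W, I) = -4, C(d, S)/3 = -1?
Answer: -4752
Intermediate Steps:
C(d, S) = -3 (C(d, S) = 3*(-1) = -3)
R(G, o) = o² - 3*G (R(G, o) = -3*G + o² = o² - 3*G)
h = 54 (h = 0 + (0² - 3*(-3))*6 = 0 + (0 + 9)*6 = 0 + 9*6 = 0 + 54 = 54)
h*((-5*(-5) - 3)*M(0, -5)) = 54*((-5*(-5) - 3)*(-4)) = 54*((25 - 3)*(-4)) = 54*(22*(-4)) = 54*(-88) = -4752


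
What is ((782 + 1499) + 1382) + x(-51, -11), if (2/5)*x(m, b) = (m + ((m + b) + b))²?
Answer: 42103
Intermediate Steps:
x(m, b) = 5*(2*b + 2*m)²/2 (x(m, b) = 5*(m + ((m + b) + b))²/2 = 5*(m + ((b + m) + b))²/2 = 5*(m + (m + 2*b))²/2 = 5*(2*b + 2*m)²/2)
((782 + 1499) + 1382) + x(-51, -11) = ((782 + 1499) + 1382) + 10*(-11 - 51)² = (2281 + 1382) + 10*(-62)² = 3663 + 10*3844 = 3663 + 38440 = 42103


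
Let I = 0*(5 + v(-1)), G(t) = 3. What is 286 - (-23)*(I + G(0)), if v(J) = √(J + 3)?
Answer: 355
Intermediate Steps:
v(J) = √(3 + J)
I = 0 (I = 0*(5 + √(3 - 1)) = 0*(5 + √2) = 0)
286 - (-23)*(I + G(0)) = 286 - (-23)*(0 + 3) = 286 - (-23)*3 = 286 - 1*(-69) = 286 + 69 = 355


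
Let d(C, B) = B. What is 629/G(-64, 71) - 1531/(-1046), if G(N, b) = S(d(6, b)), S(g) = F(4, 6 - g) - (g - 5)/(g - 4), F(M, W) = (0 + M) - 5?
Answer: -43877955/139118 ≈ -315.40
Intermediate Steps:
F(M, W) = -5 + M (F(M, W) = M - 5 = -5 + M)
S(g) = -1 - (-5 + g)/(-4 + g) (S(g) = (-5 + 4) - (g - 5)/(g - 4) = -1 - (-5 + g)/(-4 + g))
G(N, b) = (9 - 2*b)/(-4 + b)
629/G(-64, 71) - 1531/(-1046) = 629/(((9 - 2*71)/(-4 + 71))) - 1531/(-1046) = 629/(((9 - 142)/67)) - 1531*(-1/1046) = 629/(((1/67)*(-133))) + 1531/1046 = 629/(-133/67) + 1531/1046 = 629*(-67/133) + 1531/1046 = -42143/133 + 1531/1046 = -43877955/139118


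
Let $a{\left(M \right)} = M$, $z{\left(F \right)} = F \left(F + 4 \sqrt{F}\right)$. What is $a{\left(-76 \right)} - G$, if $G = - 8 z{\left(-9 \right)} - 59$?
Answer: $631 - 864 i \approx 631.0 - 864.0 i$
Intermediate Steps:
$G = -707 + 864 i$ ($G = - 8 \left(\left(-9\right)^{2} + 4 \left(-9\right)^{\frac{3}{2}}\right) - 59 = - 8 \left(81 + 4 \left(- 27 i\right)\right) - 59 = - 8 \left(81 - 108 i\right) - 59 = \left(-648 + 864 i\right) - 59 = -707 + 864 i \approx -707.0 + 864.0 i$)
$a{\left(-76 \right)} - G = -76 - \left(-707 + 864 i\right) = -76 + \left(707 - 864 i\right) = 631 - 864 i$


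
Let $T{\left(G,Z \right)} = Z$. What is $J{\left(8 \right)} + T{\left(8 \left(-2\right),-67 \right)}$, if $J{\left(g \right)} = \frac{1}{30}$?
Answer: $- \frac{2009}{30} \approx -66.967$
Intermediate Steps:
$J{\left(g \right)} = \frac{1}{30}$
$J{\left(8 \right)} + T{\left(8 \left(-2\right),-67 \right)} = \frac{1}{30} - 67 = - \frac{2009}{30}$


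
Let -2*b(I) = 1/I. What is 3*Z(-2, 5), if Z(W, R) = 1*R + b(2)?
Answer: 57/4 ≈ 14.250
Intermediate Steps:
b(I) = -1/(2*I)
Z(W, R) = -¼ + R (Z(W, R) = 1*R - ½/2 = R - ½*½ = R - ¼ = -¼ + R)
3*Z(-2, 5) = 3*(-¼ + 5) = 3*(19/4) = 57/4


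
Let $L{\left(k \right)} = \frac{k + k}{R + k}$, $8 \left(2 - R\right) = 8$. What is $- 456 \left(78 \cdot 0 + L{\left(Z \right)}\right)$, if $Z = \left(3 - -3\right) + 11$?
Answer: $- \frac{2584}{3} \approx -861.33$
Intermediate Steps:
$R = 1$ ($R = 2 - 1 = 1$)
$Z = 17$ ($Z = \left(3 + 3\right) + 11 = 6 + 11 = 17$)
$L{\left(k \right)} = \frac{2 k}{1 + k}$ ($L{\left(k \right)} = \frac{k + k}{1 + k} = \frac{2 k}{1 + k}$)
$- 456 \left(78 \cdot 0 + L{\left(Z \right)}\right) = - 456 \left(78 \cdot 0 + 2 \cdot 17 \frac{1}{1 + 17}\right) = - 456 \left(0 + 2 \cdot 17 \cdot \frac{1}{18}\right) = - 456 \left(0 + \frac{17}{9}\right) = \left(-456\right) \frac{17}{9} = - \frac{2584}{3}$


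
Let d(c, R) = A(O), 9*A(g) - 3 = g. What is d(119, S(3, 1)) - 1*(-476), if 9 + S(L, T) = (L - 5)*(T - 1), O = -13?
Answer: 4274/9 ≈ 474.89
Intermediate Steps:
S(L, T) = -9 + (-1 + T)*(-5 + L) (S(L, T) = -9 + (L - 5)*(T - 1) = -9 + (-5 + L)*(-1 + T) = -9 + (-1 + T)*(-5 + L))
A(g) = ⅓ + g/9
d(c, R) = -10/9 (d(c, R) = ⅓ + (⅑)*(-13) = ⅓ - 13/9 = -10/9)
d(119, S(3, 1)) - 1*(-476) = -10/9 - 1*(-476) = -10/9 + 476 = 4274/9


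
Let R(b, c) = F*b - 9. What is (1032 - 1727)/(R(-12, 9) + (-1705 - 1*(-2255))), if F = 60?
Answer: 695/179 ≈ 3.8827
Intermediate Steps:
R(b, c) = -9 + 60*b (R(b, c) = 60*b - 9 = -9 + 60*b)
(1032 - 1727)/(R(-12, 9) + (-1705 - 1*(-2255))) = (1032 - 1727)/((-9 + 60*(-12)) + (-1705 - 1*(-2255))) = -695/((-9 - 720) + (-1705 + 2255)) = -695/(-729 + 550) = -695/(-179) = -695*(-1/179) = 695/179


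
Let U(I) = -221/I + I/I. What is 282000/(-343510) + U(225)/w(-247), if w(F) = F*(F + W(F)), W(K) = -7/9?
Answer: -194160456298/236510928875 ≈ -0.82094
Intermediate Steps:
W(K) = -7/9 (W(K) = -7*⅑ = -7/9)
w(F) = F*(-7/9 + F) (w(F) = F*(F - 7/9) = F*(-7/9 + F))
U(I) = 1 - 221/I (U(I) = -221/I + 1 = 1 - 221/I)
282000/(-343510) + U(225)/w(-247) = 282000/(-343510) + ((-221 + 225)/225)/(((⅑)*(-247)*(-7 + 9*(-247)))) = 282000*(-1/343510) + ((1/225)*4)/(((⅑)*(-247)*(-7 - 2223))) = -28200/34351 + 4/(225*(((⅑)*(-247)*(-2230)))) = -28200/34351 + 4/(225*(550810/9)) = -28200/34351 + (4/225)*(9/550810) = -28200/34351 + 2/6885125 = -194160456298/236510928875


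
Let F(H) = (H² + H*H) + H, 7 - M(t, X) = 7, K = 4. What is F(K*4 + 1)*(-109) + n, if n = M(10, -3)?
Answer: -64855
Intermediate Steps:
M(t, X) = 0 (M(t, X) = 7 - 1*7 = 7 - 7 = 0)
F(H) = H + 2*H² (F(H) = (H² + H²) + H = 2*H² + H = H + 2*H²)
n = 0
F(K*4 + 1)*(-109) + n = ((4*4 + 1)*(1 + 2*(4*4 + 1)))*(-109) + 0 = ((16 + 1)*(1 + 2*(16 + 1)))*(-109) + 0 = (17*(1 + 2*17))*(-109) + 0 = (17*(1 + 34))*(-109) + 0 = (17*35)*(-109) + 0 = 595*(-109) + 0 = -64855 + 0 = -64855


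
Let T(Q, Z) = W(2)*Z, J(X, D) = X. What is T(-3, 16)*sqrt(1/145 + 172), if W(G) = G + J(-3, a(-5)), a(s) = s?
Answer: -112*sqrt(73805)/145 ≈ -209.84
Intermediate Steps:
W(G) = -3 + G (W(G) = G - 3 = -3 + G)
T(Q, Z) = -Z (T(Q, Z) = (-3 + 2)*Z = -Z)
T(-3, 16)*sqrt(1/145 + 172) = (-1*16)*sqrt(1/145 + 172) = -16*sqrt(1/145 + 172) = -112*sqrt(73805)/145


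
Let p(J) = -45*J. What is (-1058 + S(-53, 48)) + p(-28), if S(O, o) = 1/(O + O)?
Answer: 21411/106 ≈ 201.99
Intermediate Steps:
S(O, o) = 1/(2*O)
(-1058 + S(-53, 48)) + p(-28) = (-1058 + (½)/(-53)) - 45*(-28) = (-1058 + (½)*(-1/53)) + 1260 = (-1058 - 1/106) + 1260 = -112149/106 + 1260 = 21411/106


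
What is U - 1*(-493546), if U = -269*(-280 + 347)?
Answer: 475523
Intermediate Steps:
U = -18023 (U = -269*67 = -18023)
U - 1*(-493546) = -18023 - 1*(-493546) = -18023 + 493546 = 475523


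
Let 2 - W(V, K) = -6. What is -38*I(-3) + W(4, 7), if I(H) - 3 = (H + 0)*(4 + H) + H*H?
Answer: -334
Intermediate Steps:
I(H) = 3 + H² + H*(4 + H) (I(H) = 3 + ((H + 0)*(4 + H) + H*H) = 3 + (H*(4 + H) + H²) = 3 + (H² + H*(4 + H)) = 3 + H² + H*(4 + H))
W(V, K) = 8 (W(V, K) = 2 - 1*(-6) = 2 + 6 = 8)
-38*I(-3) + W(4, 7) = -38*(3 + 2*(-3)² + 4*(-3)) + 8 = -38*(3 + 2*9 - 12) + 8 = -38*(3 + 18 - 12) + 8 = -38*9 + 8 = -342 + 8 = -334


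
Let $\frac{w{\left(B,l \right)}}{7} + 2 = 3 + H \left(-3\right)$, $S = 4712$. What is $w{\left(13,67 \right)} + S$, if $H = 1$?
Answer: $4698$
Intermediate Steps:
$w{\left(B,l \right)} = -14$ ($w{\left(B,l \right)} = -14 + 7 \left(3 + 1 \left(-3\right)\right) = -14 + 7 \left(3 - 3\right) = -14 + 7 \cdot 0 = -14 + 0 = -14$)
$w{\left(13,67 \right)} + S = -14 + 4712 = 4698$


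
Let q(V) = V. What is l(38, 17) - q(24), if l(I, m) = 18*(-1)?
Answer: -42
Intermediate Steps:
l(I, m) = -18
l(38, 17) - q(24) = -18 - 1*24 = -18 - 24 = -42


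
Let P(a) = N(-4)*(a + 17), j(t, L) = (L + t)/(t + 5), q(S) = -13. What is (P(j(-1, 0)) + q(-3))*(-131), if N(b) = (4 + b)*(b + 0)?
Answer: 1703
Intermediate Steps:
N(b) = b*(4 + b) (N(b) = (4 + b)*b = b*(4 + b))
j(t, L) = (L + t)/(5 + t)
P(a) = 0 (P(a) = (-4*(4 - 4))*(a + 17) = (-4*0)*(17 + a) = 0*(17 + a) = 0)
(P(j(-1, 0)) + q(-3))*(-131) = (0 - 13)*(-131) = -13*(-131) = 1703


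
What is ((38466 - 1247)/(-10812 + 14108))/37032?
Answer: 37219/122057472 ≈ 0.00030493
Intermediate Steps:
((38466 - 1247)/(-10812 + 14108))/37032 = (37219/3296)*(1/37032) = 37219/122057472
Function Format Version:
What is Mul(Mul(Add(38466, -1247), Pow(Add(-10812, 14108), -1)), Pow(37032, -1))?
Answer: Rational(37219, 122057472) ≈ 0.00030493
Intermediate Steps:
Mul(Mul(Add(38466, -1247), Pow(Add(-10812, 14108), -1)), Pow(37032, -1)) = Mul(Mul(37219, Pow(3296, -1)), Rational(1, 37032)) = Mul(Mul(37219, Rational(1, 3296)), Rational(1, 37032)) = Mul(Rational(37219, 3296), Rational(1, 37032)) = Rational(37219, 122057472)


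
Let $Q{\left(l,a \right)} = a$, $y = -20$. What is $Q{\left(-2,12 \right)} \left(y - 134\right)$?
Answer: $-1848$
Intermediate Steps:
$Q{\left(-2,12 \right)} \left(y - 134\right) = 12 \left(-20 - 134\right) = 12 \left(-154\right) = -1848$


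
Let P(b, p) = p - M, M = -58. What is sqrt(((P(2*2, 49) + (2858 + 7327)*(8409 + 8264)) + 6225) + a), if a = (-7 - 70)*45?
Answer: 2*sqrt(42454343) ≈ 13031.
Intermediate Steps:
P(b, p) = 58 + p (P(b, p) = p - 1*(-58) = p + 58 = 58 + p)
a = -3465 (a = -77*45 = -3465)
sqrt(((P(2*2, 49) + (2858 + 7327)*(8409 + 8264)) + 6225) + a) = sqrt((((58 + 49) + (2858 + 7327)*(8409 + 8264)) + 6225) - 3465) = sqrt(((107 + 10185*16673) + 6225) - 3465) = sqrt(((107 + 169814505) + 6225) - 3465) = sqrt((169814612 + 6225) - 3465) = sqrt(169820837 - 3465) = sqrt(169817372) = 2*sqrt(42454343)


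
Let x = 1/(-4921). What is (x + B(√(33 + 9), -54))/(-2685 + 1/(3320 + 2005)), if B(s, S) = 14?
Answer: -33350475/6396237064 ≈ -0.0052141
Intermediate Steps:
x = -1/4921 ≈ -0.00020321
(x + B(√(33 + 9), -54))/(-2685 + 1/(3320 + 2005)) = (-1/4921 + 14)/(-2685 + 1/(3320 + 2005)) = 68893/(4921*(-2685 + 1/5325)) = 68893/(4921*(-14297624/5325)) = (68893/4921)*(-5325/14297624) = -33350475/6396237064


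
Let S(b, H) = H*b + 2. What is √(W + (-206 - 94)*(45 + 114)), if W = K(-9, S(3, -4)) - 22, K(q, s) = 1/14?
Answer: I*√9353498/14 ≈ 218.45*I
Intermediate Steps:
S(b, H) = 2 + H*b
K(q, s) = 1/14
W = -307/14 (W = 1/14 - 22 = -307/14 ≈ -21.929)
√(W + (-206 - 94)*(45 + 114)) = √(-307/14 + (-206 - 94)*(45 + 114)) = √(-307/14 - 300*159) = √(-307/14 - 47700) = √(-668107/14) = I*√9353498/14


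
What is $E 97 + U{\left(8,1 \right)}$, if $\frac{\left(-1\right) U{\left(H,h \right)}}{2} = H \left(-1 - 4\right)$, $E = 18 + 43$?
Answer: $5997$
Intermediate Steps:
$E = 61$
$U{\left(H,h \right)} = 10 H$ ($U{\left(H,h \right)} = - 2 H \left(-1 - 4\right) = - 2 H \left(-5\right) = - 2 \left(- 5 H\right) = 10 H$)
$E 97 + U{\left(8,1 \right)} = 61 \cdot 97 + 10 \cdot 8 = 5917 + 80 = 5997$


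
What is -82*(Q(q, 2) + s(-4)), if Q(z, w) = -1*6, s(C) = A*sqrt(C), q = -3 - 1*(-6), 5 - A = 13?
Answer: 492 + 1312*I ≈ 492.0 + 1312.0*I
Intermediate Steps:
A = -8 (A = 5 - 1*13 = 5 - 13 = -8)
q = 3 (q = -3 + 6 = 3)
s(C) = -8*sqrt(C)
Q(z, w) = -6
-82*(Q(q, 2) + s(-4)) = -82*(-6 - 16*I) = 492 + 1312*I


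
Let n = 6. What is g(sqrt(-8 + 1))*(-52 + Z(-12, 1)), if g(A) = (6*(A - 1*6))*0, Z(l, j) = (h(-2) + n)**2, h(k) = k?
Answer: 0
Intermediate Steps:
Z(l, j) = 16 (Z(l, j) = (-2 + 6)**2 = 4**2 = 16)
g(A) = 0 (g(A) = (6*(A - 6))*0 = (6*(-6 + A))*0 = (-36 + 6*A)*0 = 0)
g(sqrt(-8 + 1))*(-52 + Z(-12, 1)) = 0*(-52 + 16) = 0*(-36) = 0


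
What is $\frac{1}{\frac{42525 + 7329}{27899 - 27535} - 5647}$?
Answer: $- \frac{26}{143261} \approx -0.00018149$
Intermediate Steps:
$\frac{1}{\frac{42525 + 7329}{27899 - 27535} - 5647} = \frac{1}{\frac{49854}{364} - 5647} = \frac{1}{49854 \cdot \frac{1}{364} - 5647} = \frac{1}{\frac{3561}{26} - 5647} = \frac{1}{- \frac{143261}{26}} = - \frac{26}{143261}$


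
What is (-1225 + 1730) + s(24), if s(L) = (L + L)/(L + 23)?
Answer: 23783/47 ≈ 506.02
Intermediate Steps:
s(L) = 2*L/(23 + L) (s(L) = (2*L)/(23 + L) = 2*L/(23 + L))
(-1225 + 1730) + s(24) = (-1225 + 1730) + 2*24/(23 + 24) = 505 + 2*24/47 = 505 + 2*24*(1/47) = 505 + 48/47 = 23783/47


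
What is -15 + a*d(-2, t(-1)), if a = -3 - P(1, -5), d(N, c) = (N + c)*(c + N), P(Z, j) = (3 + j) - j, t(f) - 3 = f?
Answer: -15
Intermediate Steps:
t(f) = 3 + f
P(Z, j) = 3
d(N, c) = (N + c)**2 (d(N, c) = (N + c)*(N + c) = (N + c)**2)
a = -6 (a = -3 - 1*3 = -3 - 3 = -6)
-15 + a*d(-2, t(-1)) = -15 - 6*(-2 + (3 - 1))**2 = -15 - 6*(-2 + 2)**2 = -15 - 6*0**2 = -15 - 6*0 = -15 + 0 = -15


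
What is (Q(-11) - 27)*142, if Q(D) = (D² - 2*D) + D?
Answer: 14910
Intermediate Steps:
Q(D) = D² - D
(Q(-11) - 27)*142 = (-11*(-1 - 11) - 27)*142 = (-11*(-12) - 27)*142 = (132 - 27)*142 = 105*142 = 14910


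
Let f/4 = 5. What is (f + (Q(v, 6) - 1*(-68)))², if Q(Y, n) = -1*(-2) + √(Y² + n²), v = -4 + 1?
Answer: 8145 + 540*√5 ≈ 9352.5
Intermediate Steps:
f = 20 (f = 4*5 = 20)
v = -3
Q(Y, n) = 2 + √(Y² + n²)
(f + (Q(v, 6) - 1*(-68)))² = (20 + ((2 + √((-3)² + 6²)) - 1*(-68)))² = (20 + ((2 + √(9 + 36)) + 68))² = (20 + ((2 + √45) + 68))² = (20 + ((2 + 3*√5) + 68))² = (20 + (70 + 3*√5))² = (90 + 3*√5)²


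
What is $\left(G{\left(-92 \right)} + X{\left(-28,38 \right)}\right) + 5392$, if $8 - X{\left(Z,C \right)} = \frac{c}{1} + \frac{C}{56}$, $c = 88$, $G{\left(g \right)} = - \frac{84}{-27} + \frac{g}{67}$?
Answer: $\frac{89705695}{16884} \approx 5313.1$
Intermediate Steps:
$G{\left(g \right)} = \frac{28}{9} + \frac{g}{67}$ ($G{\left(g \right)} = \left(-84\right) \left(- \frac{1}{27}\right) + g \frac{1}{67} = \frac{28}{9} + \frac{g}{67}$)
$X{\left(Z,C \right)} = -80 - \frac{C}{56}$ ($X{\left(Z,C \right)} = 8 - \left(\frac{88}{1} + \frac{C}{56}\right) = 8 - \left(88 \cdot 1 + C \frac{1}{56}\right) = 8 - \left(88 + \frac{C}{56}\right) = -80 - \frac{C}{56}$)
$\left(G{\left(-92 \right)} + X{\left(-28,38 \right)}\right) + 5392 = \left(\left(\frac{28}{9} + \frac{1}{67} \left(-92\right)\right) - \frac{2259}{28}\right) + 5392 = \left(\left(\frac{28}{9} - \frac{92}{67}\right) - \frac{2259}{28}\right) + 5392 = \left(\frac{1048}{603} - \frac{2259}{28}\right) + 5392 = - \frac{1332833}{16884} + 5392 = \frac{89705695}{16884}$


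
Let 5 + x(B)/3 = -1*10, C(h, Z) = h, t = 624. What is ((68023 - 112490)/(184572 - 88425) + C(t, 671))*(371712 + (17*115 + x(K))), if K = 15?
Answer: 22399110037342/96147 ≈ 2.3297e+8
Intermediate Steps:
x(B) = -45 (x(B) = -15 + 3*(-1*10) = -15 + 3*(-10) = -15 - 30 = -45)
((68023 - 112490)/(184572 - 88425) + C(t, 671))*(371712 + (17*115 + x(K))) = ((68023 - 112490)/(184572 - 88425) + 624)*(371712 + (17*115 - 45)) = (-44467/96147 + 624)*(371712 + (1955 - 45)) = (-44467*1/96147 + 624)*(371712 + 1910) = (-44467/96147 + 624)*373622 = (59951261/96147)*373622 = 22399110037342/96147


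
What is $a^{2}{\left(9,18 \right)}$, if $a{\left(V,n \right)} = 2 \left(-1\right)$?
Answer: $4$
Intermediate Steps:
$a{\left(V,n \right)} = -2$
$a^{2}{\left(9,18 \right)} = \left(-2\right)^{2} = 4$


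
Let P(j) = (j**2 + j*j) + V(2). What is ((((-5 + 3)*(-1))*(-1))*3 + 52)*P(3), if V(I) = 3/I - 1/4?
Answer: 1771/2 ≈ 885.50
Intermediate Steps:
V(I) = -1/4 + 3/I (V(I) = 3/I - 1*1/4 = 3/I - 1/4 = -1/4 + 3/I)
P(j) = 5/4 + 2*j**2 (P(j) = (j**2 + j*j) + (1/4)*(12 - 1*2)/2 = (j**2 + j**2) + (1/4)*(1/2)*(12 - 2) = 2*j**2 + (1/4)*(1/2)*10 = 2*j**2 + 5/4 = 5/4 + 2*j**2)
((((-5 + 3)*(-1))*(-1))*3 + 52)*P(3) = ((((-5 + 3)*(-1))*(-1))*3 + 52)*(5/4 + 2*3**2) = ((-2*(-1)*(-1))*3 + 52)*(5/4 + 2*9) = ((2*(-1))*3 + 52)*(5/4 + 18) = (-2*3 + 52)*(77/4) = (-6 + 52)*(77/4) = 46*(77/4) = 1771/2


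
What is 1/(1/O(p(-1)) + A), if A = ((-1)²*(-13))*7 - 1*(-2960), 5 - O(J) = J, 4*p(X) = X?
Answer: 21/60253 ≈ 0.00034853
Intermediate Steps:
p(X) = X/4
O(J) = 5 - J
A = 2869 (A = (1*(-13))*7 + 2960 = -13*7 + 2960 = -91 + 2960 = 2869)
1/(1/O(p(-1)) + A) = 1/(1/(5 - (-1)/4) + 2869) = 1/(1/(5 - 1*(-¼)) + 2869) = 1/(1/(5 + ¼) + 2869) = 1/(1/(21/4) + 2869) = 1/(4/21 + 2869) = 1/(60253/21) = 21/60253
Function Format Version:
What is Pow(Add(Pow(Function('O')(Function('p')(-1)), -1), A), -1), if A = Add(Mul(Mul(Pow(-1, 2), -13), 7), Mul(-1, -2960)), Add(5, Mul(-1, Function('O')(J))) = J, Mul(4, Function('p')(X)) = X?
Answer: Rational(21, 60253) ≈ 0.00034853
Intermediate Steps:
Function('p')(X) = Mul(Rational(1, 4), X)
Function('O')(J) = Add(5, Mul(-1, J))
A = 2869 (A = Add(Mul(Mul(1, -13), 7), 2960) = Add(Mul(-13, 7), 2960) = Add(-91, 2960) = 2869)
Pow(Add(Pow(Function('O')(Function('p')(-1)), -1), A), -1) = Pow(Add(Pow(Add(5, Mul(-1, Mul(Rational(1, 4), -1))), -1), 2869), -1) = Pow(Add(Pow(Add(5, Mul(-1, Rational(-1, 4))), -1), 2869), -1) = Pow(Add(Pow(Add(5, Rational(1, 4)), -1), 2869), -1) = Pow(Add(Pow(Rational(21, 4), -1), 2869), -1) = Pow(Add(Rational(4, 21), 2869), -1) = Pow(Rational(60253, 21), -1) = Rational(21, 60253)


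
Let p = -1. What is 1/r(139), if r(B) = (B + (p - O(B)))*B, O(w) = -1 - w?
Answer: 1/38642 ≈ 2.5879e-5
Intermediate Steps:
r(B) = 2*B² (r(B) = (B + (-1 - (-1 - B)))*B = (B + (-1 + (1 + B)))*B = (B + B)*B = (2*B)*B = 2*B²)
1/r(139) = 1/(2*139²) = 1/(2*19321) = 1/38642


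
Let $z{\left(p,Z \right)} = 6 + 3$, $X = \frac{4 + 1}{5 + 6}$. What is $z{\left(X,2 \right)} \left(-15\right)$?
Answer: $-135$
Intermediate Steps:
$X = \frac{5}{11} \approx 0.45455$
$z{\left(p,Z \right)} = 9$
$z{\left(X,2 \right)} \left(-15\right) = 9 \left(-15\right) = -135$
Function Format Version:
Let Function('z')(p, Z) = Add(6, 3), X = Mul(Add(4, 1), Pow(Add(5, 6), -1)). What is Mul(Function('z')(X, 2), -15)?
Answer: -135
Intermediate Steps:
X = Rational(5, 11) (X = Mul(5, Pow(11, -1)) = Mul(5, Rational(1, 11)) = Rational(5, 11) ≈ 0.45455)
Function('z')(p, Z) = 9
Mul(Function('z')(X, 2), -15) = Mul(9, -15) = -135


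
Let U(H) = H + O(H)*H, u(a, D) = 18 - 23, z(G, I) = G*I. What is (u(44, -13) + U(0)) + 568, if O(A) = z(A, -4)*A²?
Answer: 563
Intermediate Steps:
u(a, D) = -5
O(A) = -4*A³ (O(A) = (A*(-4))*A² = (-4*A)*A² = -4*A³)
U(H) = H - 4*H⁴ (U(H) = H + (-4*H³)*H = H - 4*H⁴)
(u(44, -13) + U(0)) + 568 = (-5 + (0 - 4*0⁴)) + 568 = (-5 + (0 - 4*0)) + 568 = (-5 + (0 + 0)) + 568 = (-5 + 0) + 568 = -5 + 568 = 563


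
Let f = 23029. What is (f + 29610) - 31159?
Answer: 21480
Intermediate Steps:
(f + 29610) - 31159 = (23029 + 29610) - 31159 = 52639 - 31159 = 21480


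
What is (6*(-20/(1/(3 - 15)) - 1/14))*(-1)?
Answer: -10077/7 ≈ -1439.6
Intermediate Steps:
(6*(-20/(1/(3 - 15)) - 1/14))*(-1) = (6*(-20/(1/(-12)) - 1*1/14))*(-1) = (6*(-20/(-1/12) - 1/14))*(-1) = (6*(-20*(-12) - 1/14))*(-1) = (6*(240 - 1/14))*(-1) = (6*(3359/14))*(-1) = (10077/7)*(-1) = -10077/7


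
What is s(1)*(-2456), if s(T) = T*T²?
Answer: -2456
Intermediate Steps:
s(T) = T³
s(1)*(-2456) = 1³*(-2456) = 1*(-2456) = -2456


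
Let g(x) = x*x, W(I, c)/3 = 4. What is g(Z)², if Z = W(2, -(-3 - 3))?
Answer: 20736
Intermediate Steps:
W(I, c) = 12 (W(I, c) = 3*4 = 12)
Z = 12
g(x) = x²
g(Z)² = (12²)² = 144² = 20736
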